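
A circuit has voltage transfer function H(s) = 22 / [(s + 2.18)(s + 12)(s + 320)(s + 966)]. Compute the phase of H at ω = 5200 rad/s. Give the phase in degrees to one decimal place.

-345.8°

∠(j5200 + 2.18) = arctan(5200/2.18) = 89.98°
∠(j5200 + 12) = arctan(5200/12) = 89.87°
∠(j5200 + 320) = arctan(5200/320) = 86.48°
∠(j5200 + 966) = arctan(5200/966) = 79.48°
∠H(j5200) = − (89.98° + 89.87° + 86.48° + 79.48°) = -345.80°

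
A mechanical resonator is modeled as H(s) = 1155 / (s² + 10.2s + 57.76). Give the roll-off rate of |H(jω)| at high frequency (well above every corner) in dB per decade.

With 0 zeros and 2 poles, the high-frequency asymptotic slope is 20 × (0 − 2) = -40 dB/decade.

-40 dB/decade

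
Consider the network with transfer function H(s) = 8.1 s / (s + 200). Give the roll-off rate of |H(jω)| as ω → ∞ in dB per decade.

0 dB/decade

With 1 zero and 1 pole, the high-frequency asymptotic slope is 20 × (1 − 1) = 0 dB/decade.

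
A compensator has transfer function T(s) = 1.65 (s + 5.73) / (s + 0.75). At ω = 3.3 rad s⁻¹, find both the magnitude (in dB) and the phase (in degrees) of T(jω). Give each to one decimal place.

|j3.3 + 5.73| = √(3.3² + 5.73²) = 6.612
|j3.3 + 0.75| = √(3.3² + 0.75²) = 3.384
|T(j3.3)| = 1.65 × 6.612 / 3.384 = 3.2239
20 log₁₀(3.2239) = 10.17 dB
∠(j3.3 + 5.73) = arctan(3.3/5.73) = 29.94°
∠(j3.3 + 0.75) = arctan(3.3/0.75) = 77.20°
∠T(j3.3) = 29.94° − 77.20° = -47.26°

|T| = 10.2 dB, ∠T = -47.3°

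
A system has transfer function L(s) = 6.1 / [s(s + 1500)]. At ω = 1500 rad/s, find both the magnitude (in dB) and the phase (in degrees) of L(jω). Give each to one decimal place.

|j1500 + 1500| = √(1500² + 1500²) = 2121
|j1500| = 1500
|L(j1500)| = 6.1 / (2121 × 1500) = 1.917e-06
20 log₁₀(1.917e-06) = -114.35 dB
∠(j1500 + 1500) = arctan(1500/1500) = 45.00°
∠(j1500) = 90.00°
∠L(j1500) = − (45.00° + 90.00°) = -135.00°

|L| = -114.3 dB, ∠L = -135.0°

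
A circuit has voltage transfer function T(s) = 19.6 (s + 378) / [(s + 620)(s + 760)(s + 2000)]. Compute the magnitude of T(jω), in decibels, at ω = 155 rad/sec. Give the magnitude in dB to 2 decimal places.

-101.88 dB

|j155 + 378| = √(155² + 378²) = 408.5
|j155 + 620| = √(155² + 620²) = 639.1
|j155 + 760| = √(155² + 760²) = 775.6
|j155 + 2000| = √(155² + 2000²) = 2006
|T(j155)| = 19.6 × 408.5 / (639.1 × 775.6 × 2006) = 8.0528e-06
20 log₁₀(8.0528e-06) = -101.881 dB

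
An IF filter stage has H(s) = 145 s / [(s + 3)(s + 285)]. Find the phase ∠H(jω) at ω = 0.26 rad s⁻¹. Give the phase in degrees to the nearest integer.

∠(j0.26) = 90.00°
∠(j0.26 + 3) = arctan(0.26/3) = 4.95°
∠(j0.26 + 285) = arctan(0.26/285) = 0.05°
∠H(j0.26) = 90.00° − (4.95° + 0.05°) = 84.99°

85°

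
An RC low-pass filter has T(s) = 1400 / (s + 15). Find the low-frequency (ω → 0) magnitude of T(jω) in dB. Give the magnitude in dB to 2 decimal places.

39.40 dB

T(0) = 1400 / 15 = 93.333
20 log₁₀(93.333) = 39.401 dB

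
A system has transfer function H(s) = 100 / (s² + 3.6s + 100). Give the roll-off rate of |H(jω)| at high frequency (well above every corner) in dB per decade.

-40 dB/decade

With 0 zeros and 2 poles, the high-frequency asymptotic slope is 20 × (0 − 2) = -40 dB/decade.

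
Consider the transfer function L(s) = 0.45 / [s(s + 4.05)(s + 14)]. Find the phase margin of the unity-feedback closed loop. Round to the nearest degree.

90°

Gain crossover: |L(jω)| = 1 at ω ≈ 0.00794 rad s⁻¹.
∠L(j0.00794) = −90° − arctan(0.00794/4.05) − arctan(0.00794/14) ≈ -90.14°
PM = 180° + (-90.14°) = 89.86°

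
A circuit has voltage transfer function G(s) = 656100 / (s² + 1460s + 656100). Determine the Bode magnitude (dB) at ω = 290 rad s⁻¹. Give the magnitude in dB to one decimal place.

|(j290)² + 1460(j290) + 656100| = |5.72e+05 + j4.234e+05| = 7.117e+05
|G(j290)| = 656100 / 7.117e+05 = 0.92194
20 log₁₀(0.92194) = -0.71 dB

-0.7 dB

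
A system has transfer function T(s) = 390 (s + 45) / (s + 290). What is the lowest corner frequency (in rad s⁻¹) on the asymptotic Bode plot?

45 rad s⁻¹

Break frequencies occur at each pole and zero magnitude: 45 rad s⁻¹, 290 rad s⁻¹.
The lowest is 45 rad s⁻¹.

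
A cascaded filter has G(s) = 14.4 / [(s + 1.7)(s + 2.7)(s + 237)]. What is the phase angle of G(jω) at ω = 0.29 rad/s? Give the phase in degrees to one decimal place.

∠(j0.29 + 1.7) = arctan(0.29/1.7) = 9.68°
∠(j0.29 + 2.7) = arctan(0.29/2.7) = 6.13°
∠(j0.29 + 237) = arctan(0.29/237) = 0.07°
∠G(j0.29) = − (9.68° + 6.13° + 0.07°) = -15.88°

-15.9°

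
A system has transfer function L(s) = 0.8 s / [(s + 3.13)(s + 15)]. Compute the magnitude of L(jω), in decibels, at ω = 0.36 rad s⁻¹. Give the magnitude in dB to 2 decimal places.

-44.30 dB

|j0.36| = 0.36
|j0.36 + 3.13| = √(0.36² + 3.13²) = 3.151
|j0.36 + 15| = √(0.36² + 15²) = 15
|L(j0.36)| = 0.8 × 0.36 / (3.151 × 15) = 0.0060923
20 log₁₀(0.0060923) = -44.304 dB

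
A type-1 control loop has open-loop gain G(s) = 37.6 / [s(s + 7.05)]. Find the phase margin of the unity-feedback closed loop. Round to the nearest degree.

57°

Gain crossover: |G(jω)| = 1 at ω ≈ 4.5 rad/sec.
∠G(j4.5) = −90° − arctan(4.5/7.05) ≈ -122.53°
PM = 180° + (-122.53°) = 57.47°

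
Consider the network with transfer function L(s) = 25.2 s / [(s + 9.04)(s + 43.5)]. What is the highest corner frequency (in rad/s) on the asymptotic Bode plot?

43.5 rad/s

Break frequencies occur at each pole and zero magnitude: 9.04 rad/s, 43.5 rad/s.
The highest is 43.5 rad/s.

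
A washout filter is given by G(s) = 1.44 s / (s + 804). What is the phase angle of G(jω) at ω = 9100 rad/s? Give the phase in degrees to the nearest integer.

5°

∠(j9100) = 90.00°
∠(j9100 + 804) = arctan(9100/804) = 84.95°
∠G(j9100) = 90.00° − 84.95° = 5.05°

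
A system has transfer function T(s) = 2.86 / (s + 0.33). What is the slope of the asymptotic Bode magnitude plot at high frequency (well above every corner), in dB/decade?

-20 dB/decade

With 0 zeros and 1 pole, the high-frequency asymptotic slope is 20 × (0 − 1) = -20 dB/decade.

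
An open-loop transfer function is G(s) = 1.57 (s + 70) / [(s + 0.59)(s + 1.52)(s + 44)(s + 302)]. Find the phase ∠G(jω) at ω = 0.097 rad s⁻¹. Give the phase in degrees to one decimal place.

-13.1°

∠(j0.097 + 70) = arctan(0.097/70) = 0.08°
∠(j0.097 + 0.59) = arctan(0.097/0.59) = 9.34°
∠(j0.097 + 1.52) = arctan(0.097/1.52) = 3.65°
∠(j0.097 + 44) = arctan(0.097/44) = 0.13°
∠(j0.097 + 302) = arctan(0.097/302) = 0.02°
∠G(j0.097) = 0.08° − (9.34° + 3.65° + 0.13° + 0.02°) = -13.05°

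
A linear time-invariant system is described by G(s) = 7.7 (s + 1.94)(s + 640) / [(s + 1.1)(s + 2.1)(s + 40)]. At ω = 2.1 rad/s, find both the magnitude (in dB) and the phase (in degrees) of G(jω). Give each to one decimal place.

|G| = 34.0 dB, ∠G = -62.9 deg

|j2.1 + 1.94| = √(2.1² + 1.94²) = 2.859
|j2.1 + 640| = √(2.1² + 640²) = 640
|j2.1 + 1.1| = √(2.1² + 1.1²) = 2.371
|j2.1 + 2.1| = √(2.1² + 2.1²) = 2.97
|j2.1 + 40| = √(2.1² + 40²) = 40.06
|G(j2.1)| = 7.7 × 2.859 × 640 / (2.371 × 2.97 × 40.06) = 49.96
20 log₁₀(49.96) = 33.97 dB
∠(j2.1 + 1.94) = arctan(2.1/1.94) = 47.27°
∠(j2.1 + 640) = arctan(2.1/640) = 0.19°
∠(j2.1 + 1.1) = arctan(2.1/1.1) = 62.35°
∠(j2.1 + 2.1) = arctan(2.1/2.1) = 45.00°
∠(j2.1 + 40) = arctan(2.1/40) = 3.01°
∠G(j2.1) = 47.27° + 0.19° − (62.35° + 45.00° + 3.01°) = -62.90°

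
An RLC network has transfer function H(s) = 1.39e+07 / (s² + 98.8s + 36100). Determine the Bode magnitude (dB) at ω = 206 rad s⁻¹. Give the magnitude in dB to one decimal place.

|(j206)² + 98.8(j206) + 36100| = |-6336 + j20353| = 2.132e+04
|H(j206)| = 1.39e+07 / 2.132e+04 = 652.09
20 log₁₀(652.09) = 56.29 dB

56.3 dB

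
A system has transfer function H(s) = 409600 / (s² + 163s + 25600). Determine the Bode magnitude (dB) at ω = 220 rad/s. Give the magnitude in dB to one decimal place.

|(j220)² + 163(j220) + 25600| = |-22800 + j35860| = 4.249e+04
|H(j220)| = 409600 / 4.249e+04 = 9.6389
20 log₁₀(9.6389) = 19.68 dB

19.7 dB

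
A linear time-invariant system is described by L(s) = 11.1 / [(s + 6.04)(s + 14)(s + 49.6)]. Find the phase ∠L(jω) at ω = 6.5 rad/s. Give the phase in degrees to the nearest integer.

∠(j6.5 + 6.04) = arctan(6.5/6.04) = 47.10°
∠(j6.5 + 14) = arctan(6.5/14) = 24.90°
∠(j6.5 + 49.6) = arctan(6.5/49.6) = 7.47°
∠L(j6.5) = − (47.10° + 24.90° + 7.47°) = -79.47°

-79°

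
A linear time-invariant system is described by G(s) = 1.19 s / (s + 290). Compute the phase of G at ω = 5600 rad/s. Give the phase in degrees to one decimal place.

∠(j5600) = 90.00°
∠(j5600 + 290) = arctan(5600/290) = 87.04°
∠G(j5600) = 90.00° − 87.04° = 2.96°

3.0°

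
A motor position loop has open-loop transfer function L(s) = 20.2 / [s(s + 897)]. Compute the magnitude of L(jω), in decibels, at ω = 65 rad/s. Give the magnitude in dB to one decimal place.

|j65 + 897| = √(65² + 897²) = 899.4
|j65| = 65
|L(j65)| = 20.2 / (899.4 × 65) = 0.00034555
20 log₁₀(0.00034555) = -69.23 dB

-69.2 dB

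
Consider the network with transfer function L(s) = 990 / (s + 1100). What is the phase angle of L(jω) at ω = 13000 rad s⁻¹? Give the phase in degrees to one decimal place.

∠(j13000 + 1100) = arctan(13000/1100) = 85.16°
∠L(j13000) = −85.16° = -85.16°

-85.2 deg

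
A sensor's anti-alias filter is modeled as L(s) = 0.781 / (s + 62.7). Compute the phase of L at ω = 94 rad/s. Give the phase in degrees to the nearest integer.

-56°

∠(j94 + 62.7) = arctan(94/62.7) = 56.30°
∠L(j94) = −56.30° = -56.30°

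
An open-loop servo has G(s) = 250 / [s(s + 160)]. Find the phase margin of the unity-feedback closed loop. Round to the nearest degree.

89°

Gain crossover: |G(jω)| = 1 at ω ≈ 1.56 rad/s.
∠G(j1.56) = −90° − arctan(1.56/160) ≈ -90.56°
PM = 180° + (-90.56°) = 89.44°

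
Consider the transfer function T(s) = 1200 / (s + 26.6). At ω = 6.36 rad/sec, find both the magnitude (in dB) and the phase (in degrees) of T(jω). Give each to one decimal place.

|j6.36 + 26.6| = √(6.36² + 26.6²) = 27.35
|T(j6.36)| = 1200 / 27.35 = 43.876
20 log₁₀(43.876) = 32.84 dB
∠(j6.36 + 26.6) = arctan(6.36/26.6) = 13.45°
∠T(j6.36) = −13.45° = -13.45°

|T| = 32.8 dB, ∠T = -13.4°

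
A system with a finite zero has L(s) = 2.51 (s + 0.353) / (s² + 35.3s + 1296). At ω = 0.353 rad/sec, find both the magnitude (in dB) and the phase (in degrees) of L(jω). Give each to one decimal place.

|j0.353 + 0.353| = √(0.353² + 0.353²) = 0.4992
|(j0.353)² + 35.3(j0.353) + 1296| = |1295.9 + j12.461| = 1296
|L(j0.353)| = 2.51 × 0.4992 / 1296 = 0.0009669
20 log₁₀(0.0009669) = -60.29 dB
∠(j0.353 + 0.353) = arctan(0.353/0.353) = 45.00°
∠[(j0.353)² + 35.3(j0.353) + 1296] = ∠[1295.9 + j12.461] = 0.55°
∠L(j0.353) = 45.00° − 0.55° = 44.45°

|L| = -60.3 dB, ∠L = 44.4 deg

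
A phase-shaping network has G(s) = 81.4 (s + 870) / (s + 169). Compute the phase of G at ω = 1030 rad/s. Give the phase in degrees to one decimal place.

∠(j1030 + 870) = arctan(1030/870) = 49.81°
∠(j1030 + 169) = arctan(1030/169) = 80.68°
∠G(j1030) = 49.81° − 80.68° = -30.87°

-30.9°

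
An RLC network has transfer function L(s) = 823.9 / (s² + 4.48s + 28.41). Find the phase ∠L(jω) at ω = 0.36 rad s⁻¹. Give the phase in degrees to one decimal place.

-3.3 deg

∠[(j0.36)² + 4.48(j0.36) + 28.41] = ∠[28.28 + j1.6128] = 3.26°
∠L(j0.36) = −3.26° = -3.26°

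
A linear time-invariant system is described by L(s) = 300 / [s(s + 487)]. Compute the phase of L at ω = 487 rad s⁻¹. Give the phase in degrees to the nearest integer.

∠(j487 + 487) = arctan(487/487) = 45.00°
∠(j487) = 90.00°
∠L(j487) = − (45.00° + 90.00°) = -135.00°

-135°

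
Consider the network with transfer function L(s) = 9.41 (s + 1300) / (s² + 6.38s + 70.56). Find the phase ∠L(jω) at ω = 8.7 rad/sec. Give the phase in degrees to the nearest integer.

∠(j8.7 + 1300) = arctan(8.7/1300) = 0.38°
∠[(j8.7)² + 6.38(j8.7) + 70.56] = ∠[-5.13 + j55.506] = 95.28°
∠L(j8.7) = 0.38° − 95.28° = -94.90°

-95°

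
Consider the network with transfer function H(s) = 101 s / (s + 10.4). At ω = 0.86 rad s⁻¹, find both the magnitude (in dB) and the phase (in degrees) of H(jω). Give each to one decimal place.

|j0.86| = 0.86
|j0.86 + 10.4| = √(0.86² + 10.4²) = 10.44
|H(j0.86)| = 101 × 0.86 / 10.44 = 8.3235
20 log₁₀(8.3235) = 18.41 dB
∠(j0.86) = 90.00°
∠(j0.86 + 10.4) = arctan(0.86/10.4) = 4.73°
∠H(j0.86) = 90.00° − 4.73° = 85.27°

|H| = 18.4 dB, ∠H = 85.3°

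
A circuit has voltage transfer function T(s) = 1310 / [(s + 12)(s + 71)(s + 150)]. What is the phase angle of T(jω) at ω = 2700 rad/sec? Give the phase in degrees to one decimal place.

-265.1°

∠(j2700 + 12) = arctan(2700/12) = 89.75°
∠(j2700 + 71) = arctan(2700/71) = 88.49°
∠(j2700 + 150) = arctan(2700/150) = 86.82°
∠T(j2700) = − (89.75° + 88.49° + 86.82°) = -265.06°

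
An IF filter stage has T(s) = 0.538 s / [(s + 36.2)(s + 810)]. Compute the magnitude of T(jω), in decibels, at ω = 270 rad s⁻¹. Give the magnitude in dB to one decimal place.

-64.1 dB

|j270| = 270
|j270 + 36.2| = √(270² + 36.2²) = 272.4
|j270 + 810| = √(270² + 810²) = 853.8
|T(j270)| = 0.538 × 270 / (272.4 × 853.8) = 0.00062452
20 log₁₀(0.00062452) = -64.09 dB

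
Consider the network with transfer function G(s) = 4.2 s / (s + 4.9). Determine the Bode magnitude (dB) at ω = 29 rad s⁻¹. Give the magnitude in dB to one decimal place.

|j29| = 29
|j29 + 4.9| = √(29² + 4.9²) = 29.41
|G(j29)| = 4.2 × 29 / 29.41 = 4.1413
20 log₁₀(4.1413) = 12.34 dB

12.3 dB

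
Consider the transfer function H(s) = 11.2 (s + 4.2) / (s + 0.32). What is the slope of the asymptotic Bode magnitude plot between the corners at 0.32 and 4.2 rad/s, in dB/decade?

In this band the factors already past their corner are: pole at 0.32; net slope = -20 dB/decade.

-20 dB/decade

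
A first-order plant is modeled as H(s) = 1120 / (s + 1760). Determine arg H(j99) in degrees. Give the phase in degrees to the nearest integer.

-3°

∠(j99 + 1760) = arctan(99/1760) = 3.22°
∠H(j99) = −3.22° = -3.22°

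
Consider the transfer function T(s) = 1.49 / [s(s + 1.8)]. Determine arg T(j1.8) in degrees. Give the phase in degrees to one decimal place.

-135.0 deg

∠(j1.8 + 1.8) = arctan(1.8/1.8) = 45.00°
∠(j1.8) = 90.00°
∠T(j1.8) = − (45.00° + 90.00°) = -135.00°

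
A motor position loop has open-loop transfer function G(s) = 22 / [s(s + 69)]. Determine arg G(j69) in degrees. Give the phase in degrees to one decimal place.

∠(j69 + 69) = arctan(69/69) = 45.00°
∠(j69) = 90.00°
∠G(j69) = − (45.00° + 90.00°) = -135.00°

-135.0°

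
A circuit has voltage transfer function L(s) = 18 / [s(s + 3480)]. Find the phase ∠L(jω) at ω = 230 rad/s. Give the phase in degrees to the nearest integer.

∠(j230 + 3480) = arctan(230/3480) = 3.78°
∠(j230) = 90.00°
∠L(j230) = − (3.78° + 90.00°) = -93.78°

-94°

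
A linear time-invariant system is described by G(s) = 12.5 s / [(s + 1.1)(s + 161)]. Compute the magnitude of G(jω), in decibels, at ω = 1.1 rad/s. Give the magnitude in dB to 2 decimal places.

|j1.1| = 1.1
|j1.1 + 1.1| = √(1.1² + 1.1²) = 1.556
|j1.1 + 161| = √(1.1² + 161²) = 161
|G(j1.1)| = 12.5 × 1.1 / (1.556 × 161) = 0.054898
20 log₁₀(0.054898) = -25.209 dB

-25.21 dB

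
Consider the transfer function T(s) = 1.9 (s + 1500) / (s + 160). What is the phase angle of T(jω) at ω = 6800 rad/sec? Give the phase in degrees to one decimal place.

∠(j6800 + 1500) = arctan(6800/1500) = 77.56°
∠(j6800 + 160) = arctan(6800/160) = 88.65°
∠T(j6800) = 77.56° − 88.65° = -11.09°

-11.1°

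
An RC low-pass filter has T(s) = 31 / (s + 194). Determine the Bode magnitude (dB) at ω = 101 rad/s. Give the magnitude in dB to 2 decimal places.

|j101 + 194| = √(101² + 194²) = 218.7
|T(j101)| = 31 / 218.7 = 0.14174
20 log₁₀(0.14174) = -16.970 dB

-16.97 dB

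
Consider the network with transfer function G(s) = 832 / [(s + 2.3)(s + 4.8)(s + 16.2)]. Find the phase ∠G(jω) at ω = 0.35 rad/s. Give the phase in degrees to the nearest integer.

∠(j0.35 + 2.3) = arctan(0.35/2.3) = 8.65°
∠(j0.35 + 4.8) = arctan(0.35/4.8) = 4.17°
∠(j0.35 + 16.2) = arctan(0.35/16.2) = 1.24°
∠G(j0.35) = − (8.65° + 4.17° + 1.24°) = -14.06°

-14 deg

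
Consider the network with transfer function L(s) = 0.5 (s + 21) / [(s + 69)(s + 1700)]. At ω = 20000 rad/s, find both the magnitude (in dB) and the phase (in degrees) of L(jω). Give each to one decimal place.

|j20000 + 21| = √(20000² + 21²) = 2e+04
|j20000 + 69| = √(20000² + 69²) = 2e+04
|j20000 + 1700| = √(20000² + 1700²) = 2.007e+04
|L(j20000)| = 0.5 × 2e+04 / (2e+04 × 2.007e+04) = 2.491e-05
20 log₁₀(2.491e-05) = -92.07 dB
∠(j20000 + 21) = arctan(20000/21) = 89.94°
∠(j20000 + 69) = arctan(20000/69) = 89.80°
∠(j20000 + 1700) = arctan(20000/1700) = 85.14°
∠L(j20000) = 89.94° − (89.80° + 85.14°) = -85.00°

|L| = -92.1 dB, ∠L = -85.0°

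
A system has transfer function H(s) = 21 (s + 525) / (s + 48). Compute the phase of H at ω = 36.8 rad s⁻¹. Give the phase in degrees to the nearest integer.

∠(j36.8 + 525) = arctan(36.8/525) = 4.01°
∠(j36.8 + 48) = arctan(36.8/48) = 37.48°
∠H(j36.8) = 4.01° − 37.48° = -33.47°

-33°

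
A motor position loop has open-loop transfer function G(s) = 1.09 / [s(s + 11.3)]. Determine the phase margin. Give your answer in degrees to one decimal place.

89.5°

Gain crossover: |G(jω)| = 1 at ω ≈ 0.0965 rad/s.
∠G(j0.0965) = −90° − arctan(0.0965/11.3) ≈ -90.49°
PM = 180° + (-90.49°) = 89.51°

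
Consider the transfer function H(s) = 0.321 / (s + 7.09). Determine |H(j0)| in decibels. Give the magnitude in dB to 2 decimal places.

-26.88 dB

H(0) = 0.321 / 7.09 = 0.045275
20 log₁₀(0.045275) = -26.883 dB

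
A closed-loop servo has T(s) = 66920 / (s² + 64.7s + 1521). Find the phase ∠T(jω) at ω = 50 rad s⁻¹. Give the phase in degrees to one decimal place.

∠[(j50)² + 64.7(j50) + 1521] = ∠[-979 + j3235] = 106.84°
∠T(j50) = −106.84° = -106.84°

-106.8°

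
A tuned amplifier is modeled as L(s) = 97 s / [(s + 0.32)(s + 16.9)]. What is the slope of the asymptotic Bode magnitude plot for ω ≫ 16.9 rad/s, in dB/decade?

-20 dB/decade

With 1 zero and 2 poles, the high-frequency asymptotic slope is 20 × (1 − 2) = -20 dB/decade.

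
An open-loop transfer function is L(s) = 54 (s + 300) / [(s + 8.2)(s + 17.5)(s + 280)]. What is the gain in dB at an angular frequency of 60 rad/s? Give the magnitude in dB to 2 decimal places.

|j60 + 300| = √(60² + 300²) = 305.9
|j60 + 8.2| = √(60² + 8.2²) = 60.56
|j60 + 17.5| = √(60² + 17.5²) = 62.5
|j60 + 280| = √(60² + 280²) = 286.4
|L(j60)| = 54 × 305.9 / (60.56 × 62.5 × 286.4) = 0.015243
20 log₁₀(0.015243) = -36.338 dB

-36.34 dB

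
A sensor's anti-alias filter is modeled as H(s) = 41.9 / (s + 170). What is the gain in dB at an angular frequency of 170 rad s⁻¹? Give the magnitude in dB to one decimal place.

-15.2 dB

|j170 + 170| = √(170² + 170²) = 240.4
|H(j170)| = 41.9 / 240.4 = 0.17428
20 log₁₀(0.17428) = -15.17 dB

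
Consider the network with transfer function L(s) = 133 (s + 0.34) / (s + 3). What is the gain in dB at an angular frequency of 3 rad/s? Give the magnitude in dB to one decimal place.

|j3 + 0.34| = √(3² + 0.34²) = 3.019
|j3 + 3| = √(3² + 3²) = 4.243
|L(j3)| = 133 × 3.019 / 4.243 = 94.647
20 log₁₀(94.647) = 39.52 dB

39.5 dB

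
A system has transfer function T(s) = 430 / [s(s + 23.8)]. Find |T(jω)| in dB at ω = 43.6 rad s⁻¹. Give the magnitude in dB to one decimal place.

-14.0 dB

|j43.6 + 23.8| = √(43.6² + 23.8²) = 49.67
|j43.6| = 43.6
|T(j43.6)| = 430 / (49.67 × 43.6) = 0.19855
20 log₁₀(0.19855) = -14.04 dB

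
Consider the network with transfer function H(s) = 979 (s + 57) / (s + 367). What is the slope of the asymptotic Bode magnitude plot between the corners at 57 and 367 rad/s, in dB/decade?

In this band the factors already past their corner are: zero at 57; net slope = 20 dB/decade.

20 dB/decade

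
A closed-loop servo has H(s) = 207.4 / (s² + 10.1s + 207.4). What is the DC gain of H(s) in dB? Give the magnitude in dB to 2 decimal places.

0.00 dB

H(0) = 207.4 / 207.4 = 1
20 log₁₀(1) = 0.000 dB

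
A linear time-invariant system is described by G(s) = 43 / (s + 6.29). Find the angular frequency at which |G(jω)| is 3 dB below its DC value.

6.29 rad/s

For a single-pole low-pass, the −3 dB point is at the pole: ω = 6.29 rad/s.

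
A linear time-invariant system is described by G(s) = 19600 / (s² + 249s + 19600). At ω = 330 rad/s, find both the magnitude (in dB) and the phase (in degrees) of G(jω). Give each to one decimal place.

|(j330)² + 249(j330) + 19600| = |-89300 + j82170| = 1.214e+05
|G(j330)| = 19600 / 1.214e+05 = 0.16151
20 log₁₀(0.16151) = -15.84 dB
∠[(j330)² + 249(j330) + 19600] = ∠[-89300 + j82170] = 137.38°
∠G(j330) = −137.38° = -137.38°

|G| = -15.8 dB, ∠G = -137.4 deg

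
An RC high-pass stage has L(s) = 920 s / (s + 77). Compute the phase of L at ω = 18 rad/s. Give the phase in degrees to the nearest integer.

77 deg

∠(j18) = 90.00°
∠(j18 + 77) = arctan(18/77) = 13.16°
∠L(j18) = 90.00° − 13.16° = 76.84°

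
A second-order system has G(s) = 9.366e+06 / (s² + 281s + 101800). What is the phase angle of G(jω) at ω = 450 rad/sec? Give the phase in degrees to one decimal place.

∠[(j450)² + 281(j450) + 101800] = ∠[-1.007e+05 + j1.2645e+05] = 128.53°
∠G(j450) = −128.53° = -128.53°

-128.5°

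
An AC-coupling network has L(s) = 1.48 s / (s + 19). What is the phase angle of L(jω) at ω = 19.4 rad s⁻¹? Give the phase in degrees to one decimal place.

∠(j19.4) = 90.00°
∠(j19.4 + 19) = arctan(19.4/19) = 45.60°
∠L(j19.4) = 90.00° − 45.60° = 44.40°

44.4°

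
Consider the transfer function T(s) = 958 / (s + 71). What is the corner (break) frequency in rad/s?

71 rad/s

The single real pole at s = −71 gives a corner at ω = 71 rad/s.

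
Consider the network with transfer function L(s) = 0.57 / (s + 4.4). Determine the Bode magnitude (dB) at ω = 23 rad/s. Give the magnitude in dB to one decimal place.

-32.3 dB

|j23 + 4.4| = √(23² + 4.4²) = 23.42
|L(j23)| = 0.57 / 23.42 = 0.024341
20 log₁₀(0.024341) = -32.27 dB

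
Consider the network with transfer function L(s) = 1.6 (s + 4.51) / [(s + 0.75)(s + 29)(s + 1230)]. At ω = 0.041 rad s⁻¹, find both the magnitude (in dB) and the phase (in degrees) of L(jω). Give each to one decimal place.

|L| = -71.4 dB, ∠L = -2.7°

|j0.041 + 4.51| = √(0.041² + 4.51²) = 4.51
|j0.041 + 0.75| = √(0.041² + 0.75²) = 0.7511
|j0.041 + 29| = √(0.041² + 29²) = 29
|j0.041 + 1230| = √(0.041² + 1230²) = 1230
|L(j0.041)| = 1.6 × 4.51 / (0.7511 × 29 × 1230) = 0.00026934
20 log₁₀(0.00026934) = -71.39 dB
∠(j0.041 + 4.51) = arctan(0.041/4.51) = 0.52°
∠(j0.041 + 0.75) = arctan(0.041/0.75) = 3.13°
∠(j0.041 + 29) = arctan(0.041/29) = 0.08°
∠(j0.041 + 1230) = arctan(0.041/1230) = 0.00°
∠L(j0.041) = 0.52° − (3.13° + 0.08° + 0.00°) = -2.69°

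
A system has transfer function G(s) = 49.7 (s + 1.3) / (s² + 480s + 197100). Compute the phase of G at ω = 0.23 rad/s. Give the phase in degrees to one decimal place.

10.0°

∠(j0.23 + 1.3) = arctan(0.23/1.3) = 10.03°
∠[(j0.23)² + 480(j0.23) + 197100] = ∠[1.971e+05 + j110.4] = 0.03°
∠G(j0.23) = 10.03° − 0.03° = 10.00°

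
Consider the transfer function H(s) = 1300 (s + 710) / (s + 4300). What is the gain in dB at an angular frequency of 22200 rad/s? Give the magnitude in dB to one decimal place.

62.1 dB

|j22200 + 710| = √(22200² + 710²) = 2.221e+04
|j22200 + 4300| = √(22200² + 4300²) = 2.261e+04
|H(j22200)| = 1300 × 2.221e+04 / 2.261e+04 = 1276.9
20 log₁₀(1276.9) = 62.12 dB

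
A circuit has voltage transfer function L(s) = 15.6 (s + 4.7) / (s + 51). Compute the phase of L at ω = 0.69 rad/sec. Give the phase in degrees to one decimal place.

7.6°

∠(j0.69 + 4.7) = arctan(0.69/4.7) = 8.35°
∠(j0.69 + 51) = arctan(0.69/51) = 0.78°
∠L(j0.69) = 8.35° − 0.78° = 7.58°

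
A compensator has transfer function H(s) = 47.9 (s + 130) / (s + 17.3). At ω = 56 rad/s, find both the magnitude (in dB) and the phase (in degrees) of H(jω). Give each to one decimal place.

|j56 + 130| = √(56² + 130²) = 141.5
|j56 + 17.3| = √(56² + 17.3²) = 58.61
|H(j56)| = 47.9 × 141.5 / 58.61 = 115.68
20 log₁₀(115.68) = 41.27 dB
∠(j56 + 130) = arctan(56/130) = 23.30°
∠(j56 + 17.3) = arctan(56/17.3) = 72.83°
∠H(j56) = 23.30° − 72.83° = -49.53°

|H| = 41.3 dB, ∠H = -49.5 deg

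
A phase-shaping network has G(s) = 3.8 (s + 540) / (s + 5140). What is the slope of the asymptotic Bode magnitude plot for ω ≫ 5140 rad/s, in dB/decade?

With 1 zero and 1 pole, the high-frequency asymptotic slope is 20 × (1 − 1) = 0 dB/decade.

0 dB/decade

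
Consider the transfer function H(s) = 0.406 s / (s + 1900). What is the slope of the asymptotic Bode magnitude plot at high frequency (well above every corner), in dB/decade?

0 dB/decade

With 1 zero and 1 pole, the high-frequency asymptotic slope is 20 × (1 − 1) = 0 dB/decade.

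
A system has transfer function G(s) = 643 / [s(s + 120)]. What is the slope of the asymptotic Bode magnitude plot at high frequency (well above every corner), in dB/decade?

-40 dB/decade

With 0 zeros and 2 poles, the high-frequency asymptotic slope is 20 × (0 − 2) = -40 dB/decade.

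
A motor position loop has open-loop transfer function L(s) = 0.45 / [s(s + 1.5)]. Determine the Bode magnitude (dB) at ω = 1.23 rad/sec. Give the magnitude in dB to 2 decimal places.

|j1.23 + 1.5| = √(1.23² + 1.5²) = 1.94
|j1.23| = 1.23
|L(j1.23)| = 0.45 / (1.94 × 1.23) = 0.1886
20 log₁₀(0.1886) = -14.489 dB

-14.49 dB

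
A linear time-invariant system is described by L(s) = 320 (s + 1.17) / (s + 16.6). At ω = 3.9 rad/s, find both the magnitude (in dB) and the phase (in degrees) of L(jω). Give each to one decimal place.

|L| = 37.7 dB, ∠L = 60.1°

|j3.9 + 1.17| = √(3.9² + 1.17²) = 4.072
|j3.9 + 16.6| = √(3.9² + 16.6²) = 17.05
|L(j3.9)| = 320 × 4.072 / 17.05 = 76.41
20 log₁₀(76.41) = 37.66 dB
∠(j3.9 + 1.17) = arctan(3.9/1.17) = 73.30°
∠(j3.9 + 16.6) = arctan(3.9/16.6) = 13.22°
∠L(j3.9) = 73.30° − 13.22° = 60.08°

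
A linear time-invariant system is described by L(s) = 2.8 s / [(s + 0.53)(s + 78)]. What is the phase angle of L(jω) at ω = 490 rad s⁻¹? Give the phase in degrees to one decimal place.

∠(j490) = 90.00°
∠(j490 + 0.53) = arctan(490/0.53) = 89.94°
∠(j490 + 78) = arctan(490/78) = 80.96°
∠L(j490) = 90.00° − (89.94° + 80.96°) = -80.89°

-80.9 deg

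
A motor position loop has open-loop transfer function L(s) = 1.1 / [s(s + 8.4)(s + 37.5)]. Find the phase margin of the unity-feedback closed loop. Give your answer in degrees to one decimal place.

90.0°

Gain crossover: |L(jω)| = 1 at ω ≈ 0.00349 rad s⁻¹.
∠L(j0.00349) = −90° − arctan(0.00349/8.4) − arctan(0.00349/37.5) ≈ -90.03°
PM = 180° + (-90.03°) = 89.97°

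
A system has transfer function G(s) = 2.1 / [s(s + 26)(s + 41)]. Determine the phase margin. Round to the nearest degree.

90°

Gain crossover: |G(jω)| = 1 at ω ≈ 0.00197 rad/s.
∠G(j0.00197) = −90° − arctan(0.00197/26) − arctan(0.00197/41) ≈ -90.01°
PM = 180° + (-90.01°) = 89.99°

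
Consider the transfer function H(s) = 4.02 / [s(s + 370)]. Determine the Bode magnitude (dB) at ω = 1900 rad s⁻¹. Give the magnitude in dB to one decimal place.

-119.2 dB

|j1900 + 370| = √(1900² + 370²) = 1936
|j1900| = 1900
|H(j1900)| = 4.02 / (1936 × 1900) = 1.093e-06
20 log₁₀(1.093e-06) = -119.23 dB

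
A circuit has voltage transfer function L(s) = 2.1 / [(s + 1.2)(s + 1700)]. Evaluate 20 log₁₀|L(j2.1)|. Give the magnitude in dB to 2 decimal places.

|j2.1 + 1.2| = √(2.1² + 1.2²) = 2.419
|j2.1 + 1700| = √(2.1² + 1700²) = 1700
|L(j2.1)| = 2.1 / (2.419 × 1700) = 0.00051073
20 log₁₀(0.00051073) = -65.836 dB

-65.84 dB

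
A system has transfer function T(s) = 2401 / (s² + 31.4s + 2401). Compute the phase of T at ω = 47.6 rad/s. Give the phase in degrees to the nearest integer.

-85°

∠[(j47.6)² + 31.4(j47.6) + 2401] = ∠[135.24 + j1494.6] = 84.83°
∠T(j47.6) = −84.83° = -84.83°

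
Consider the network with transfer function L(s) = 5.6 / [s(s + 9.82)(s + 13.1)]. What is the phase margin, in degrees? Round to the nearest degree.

Gain crossover: |L(jω)| = 1 at ω ≈ 0.0435 rad/s.
∠L(j0.0435) = −90° − arctan(0.0435/9.82) − arctan(0.0435/13.1) ≈ -90.44°
PM = 180° + (-90.44°) = 89.56°

90 deg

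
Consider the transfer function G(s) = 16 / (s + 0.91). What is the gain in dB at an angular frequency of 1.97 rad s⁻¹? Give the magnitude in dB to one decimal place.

|j1.97 + 0.91| = √(1.97² + 0.91²) = 2.17
|G(j1.97)| = 16 / 2.17 = 7.3732
20 log₁₀(7.3732) = 17.35 dB

17.4 dB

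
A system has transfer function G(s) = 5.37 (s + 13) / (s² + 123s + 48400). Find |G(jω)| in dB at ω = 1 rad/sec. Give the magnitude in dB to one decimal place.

-56.8 dB

|j1 + 13| = √(1² + 13²) = 13.04
|(j1)² + 123(j1) + 48400| = |48399 + j123| = 4.84e+04
|G(j1)| = 5.37 × 13.04 / 4.84e+04 = 0.0014466
20 log₁₀(0.0014466) = -56.79 dB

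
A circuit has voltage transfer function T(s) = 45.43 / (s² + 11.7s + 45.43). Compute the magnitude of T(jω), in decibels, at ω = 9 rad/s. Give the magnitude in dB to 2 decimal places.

-7.77 dB

|(j9)² + 11.7(j9) + 45.43| = |-35.57 + j105.3| = 111.1
|T(j9)| = 45.43 / 111.1 = 0.40874
20 log₁₀(0.40874) = -7.771 dB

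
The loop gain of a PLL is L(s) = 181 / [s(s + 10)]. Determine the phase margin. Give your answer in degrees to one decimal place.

Gain crossover: |L(jω)| = 1 at ω ≈ 11.7 rad/s.
∠L(j11.7) = −90° − arctan(11.7/10) ≈ -139.57°
PM = 180° + (-139.57°) = 40.43°

40.4°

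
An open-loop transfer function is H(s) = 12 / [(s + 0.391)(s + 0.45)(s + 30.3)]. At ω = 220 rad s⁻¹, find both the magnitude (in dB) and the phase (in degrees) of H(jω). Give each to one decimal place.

|j220 + 0.391| = √(220² + 0.391²) = 220
|j220 + 0.45| = √(220² + 0.45²) = 220
|j220 + 30.3| = √(220² + 30.3²) = 222.1
|H(j220)| = 12 / (220 × 220 × 222.1) = 1.1164e-06
20 log₁₀(1.1164e-06) = -119.04 dB
∠(j220 + 0.391) = arctan(220/0.391) = 89.90°
∠(j220 + 0.45) = arctan(220/0.45) = 89.88°
∠(j220 + 30.3) = arctan(220/30.3) = 82.16°
∠H(j220) = − (89.90° + 89.88° + 82.16°) = -261.94°

|H| = -119.0 dB, ∠H = -261.9°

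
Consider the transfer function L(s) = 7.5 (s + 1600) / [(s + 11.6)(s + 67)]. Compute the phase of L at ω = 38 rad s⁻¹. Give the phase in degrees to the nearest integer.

∠(j38 + 1600) = arctan(38/1600) = 1.36°
∠(j38 + 11.6) = arctan(38/11.6) = 73.02°
∠(j38 + 67) = arctan(38/67) = 29.56°
∠L(j38) = 1.36° − (73.02° + 29.56°) = -101.22°

-101°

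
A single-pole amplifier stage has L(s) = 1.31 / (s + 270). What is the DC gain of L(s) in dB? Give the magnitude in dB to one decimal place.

L(0) = 1.31 / 270 = 0.0048519
20 log₁₀(0.0048519) = -46.28 dB

-46.3 dB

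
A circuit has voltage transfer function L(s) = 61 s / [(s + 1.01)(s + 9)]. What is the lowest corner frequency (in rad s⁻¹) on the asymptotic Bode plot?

1.01 rad s⁻¹

Break frequencies occur at each pole and zero magnitude: 1.01 rad s⁻¹, 9 rad s⁻¹.
The lowest is 1.01 rad s⁻¹.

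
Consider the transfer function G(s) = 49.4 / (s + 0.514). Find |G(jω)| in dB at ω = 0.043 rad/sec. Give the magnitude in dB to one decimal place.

39.6 dB

|j0.043 + 0.514| = √(0.043² + 0.514²) = 0.5158
|G(j0.043)| = 49.4 / 0.5158 = 95.774
20 log₁₀(95.774) = 39.62 dB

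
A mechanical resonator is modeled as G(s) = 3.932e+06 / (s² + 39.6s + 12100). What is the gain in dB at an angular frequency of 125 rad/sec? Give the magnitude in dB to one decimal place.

56.2 dB

|(j125)² + 39.6(j125) + 12100| = |-3525 + j4950| = 6077
|G(j125)| = 3.932e+06 / 6077 = 647.05
20 log₁₀(647.05) = 56.22 dB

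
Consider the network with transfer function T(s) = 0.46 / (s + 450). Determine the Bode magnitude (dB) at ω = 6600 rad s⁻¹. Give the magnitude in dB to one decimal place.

-83.2 dB

|j6600 + 450| = √(6600² + 450²) = 6615
|T(j6600)| = 0.46 / 6615 = 6.9536e-05
20 log₁₀(6.9536e-05) = -83.16 dB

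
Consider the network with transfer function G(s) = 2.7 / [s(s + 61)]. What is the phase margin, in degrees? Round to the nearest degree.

Gain crossover: |G(jω)| = 1 at ω ≈ 0.0443 rad/s.
∠G(j0.0443) = −90° − arctan(0.0443/61) ≈ -90.04°
PM = 180° + (-90.04°) = 89.96°

90 deg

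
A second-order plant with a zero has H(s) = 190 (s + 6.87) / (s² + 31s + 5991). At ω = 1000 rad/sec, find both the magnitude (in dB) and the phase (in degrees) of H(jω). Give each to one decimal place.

|H| = -14.4 dB, ∠H = -88.6°

|j1000 + 6.87| = √(1000² + 6.87²) = 1000
|(j1000)² + 31(j1000) + 5991| = |-9.9401e+05 + j31000| = 9.945e+05
|H(j1000)| = 190 × 1000 / 9.945e+05 = 0.19106
20 log₁₀(0.19106) = -14.38 dB
∠(j1000 + 6.87) = arctan(1000/6.87) = 89.61°
∠[(j1000)² + 31(j1000) + 5991] = ∠[-9.9401e+05 + j31000] = 178.21°
∠H(j1000) = 89.61° − 178.21° = -88.61°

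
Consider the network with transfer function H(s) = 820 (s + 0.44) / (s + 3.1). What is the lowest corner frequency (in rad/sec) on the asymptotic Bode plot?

Break frequencies occur at each pole and zero magnitude: 0.44 rad/sec, 3.1 rad/sec.
The lowest is 0.44 rad/sec.

0.44 rad/sec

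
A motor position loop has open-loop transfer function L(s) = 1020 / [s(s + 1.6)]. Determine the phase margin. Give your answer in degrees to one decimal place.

2.9°

Gain crossover: |L(jω)| = 1 at ω ≈ 31.9 rad s⁻¹.
∠L(j31.9) = −90° − arctan(31.9/1.6) ≈ -177.13°
PM = 180° + (-177.13°) = 2.87°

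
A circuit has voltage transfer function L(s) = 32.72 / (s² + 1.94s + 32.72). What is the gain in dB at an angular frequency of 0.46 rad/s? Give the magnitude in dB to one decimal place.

0.1 dB

|(j0.46)² + 1.94(j0.46) + 32.72| = |32.508 + j0.8924| = 32.52
|L(j0.46)| = 32.72 / 32.52 = 1.0061
20 log₁₀(1.0061) = 0.05 dB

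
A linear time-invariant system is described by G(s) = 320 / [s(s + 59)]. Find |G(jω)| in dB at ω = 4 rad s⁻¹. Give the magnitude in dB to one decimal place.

2.6 dB

|j4 + 59| = √(4² + 59²) = 59.14
|j4| = 4
|G(j4)| = 320 / (59.14 × 4) = 1.3528
20 log₁₀(1.3528) = 2.62 dB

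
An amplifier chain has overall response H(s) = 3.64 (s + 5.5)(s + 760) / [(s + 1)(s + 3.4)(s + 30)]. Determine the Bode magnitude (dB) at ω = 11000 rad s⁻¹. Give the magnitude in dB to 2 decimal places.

-69.59 dB

|j11000 + 5.5| = √(11000² + 5.5²) = 1.1e+04
|j11000 + 760| = √(11000² + 760²) = 1.103e+04
|j11000 + 1| = √(11000² + 1²) = 1.1e+04
|j11000 + 3.4| = √(11000² + 3.4²) = 1.1e+04
|j11000 + 30| = √(11000² + 30²) = 1.1e+04
|H(j11000)| = 3.64 × 1.1e+04 × 1.103e+04 / (1.1e+04 × 1.1e+04 × 1.1e+04) = 0.0003317
20 log₁₀(0.0003317) = -69.585 dB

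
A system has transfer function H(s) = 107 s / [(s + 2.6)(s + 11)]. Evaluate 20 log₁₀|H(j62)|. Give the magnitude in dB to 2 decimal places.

4.60 dB

|j62| = 62
|j62 + 2.6| = √(62² + 2.6²) = 62.05
|j62 + 11| = √(62² + 11²) = 62.97
|H(j62)| = 107 × 62 / (62.05 × 62.97) = 1.6978
20 log₁₀(1.6978) = 4.598 dB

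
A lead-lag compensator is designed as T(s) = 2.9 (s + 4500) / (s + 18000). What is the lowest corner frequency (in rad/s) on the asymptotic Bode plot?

4500 rad/s

Break frequencies occur at each pole and zero magnitude: 4500 rad/s, 18000 rad/s.
The lowest is 4500 rad/s.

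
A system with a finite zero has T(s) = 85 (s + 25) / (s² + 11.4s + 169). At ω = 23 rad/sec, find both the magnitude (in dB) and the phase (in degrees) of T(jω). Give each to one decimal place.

|T| = 16.2 dB, ∠T = -101.3°

|j23 + 25| = √(23² + 25²) = 33.97
|(j23)² + 11.4(j23) + 169| = |-360 + j262.2| = 445.4
|T(j23)| = 85 × 33.97 / 445.4 = 6.4835
20 log₁₀(6.4835) = 16.24 dB
∠(j23 + 25) = arctan(23/25) = 42.61°
∠[(j23)² + 11.4(j23) + 169] = ∠[-360 + j262.2] = 143.93°
∠T(j23) = 42.61° − 143.93° = -101.32°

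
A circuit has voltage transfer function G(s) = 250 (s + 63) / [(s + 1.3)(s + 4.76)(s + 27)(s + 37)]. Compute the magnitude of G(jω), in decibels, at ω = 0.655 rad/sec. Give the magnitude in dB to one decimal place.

7.1 dB

|j0.655 + 63| = √(0.655² + 63²) = 63
|j0.655 + 1.3| = √(0.655² + 1.3²) = 1.456
|j0.655 + 4.76| = √(0.655² + 4.76²) = 4.805
|j0.655 + 27| = √(0.655² + 27²) = 27.01
|j0.655 + 37| = √(0.655² + 37²) = 37.01
|G(j0.655)| = 250 × 63 / (1.456 × 4.805 × 27.01 × 37.01) = 2.2532
20 log₁₀(2.2532) = 7.06 dB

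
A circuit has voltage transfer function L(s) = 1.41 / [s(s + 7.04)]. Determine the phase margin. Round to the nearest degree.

88°

Gain crossover: |L(jω)| = 1 at ω ≈ 0.2 rad/s.
∠L(j0.2) = −90° − arctan(0.2/7.04) ≈ -91.63°
PM = 180° + (-91.63°) = 88.37°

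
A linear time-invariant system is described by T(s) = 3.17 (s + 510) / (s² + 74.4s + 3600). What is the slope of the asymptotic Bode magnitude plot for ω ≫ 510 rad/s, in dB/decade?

With 1 zero and 2 poles, the high-frequency asymptotic slope is 20 × (1 − 2) = -20 dB/decade.

-20 dB/decade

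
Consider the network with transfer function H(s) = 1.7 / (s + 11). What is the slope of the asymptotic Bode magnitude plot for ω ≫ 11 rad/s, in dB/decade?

-20 dB/decade

With 0 zeros and 1 pole, the high-frequency asymptotic slope is 20 × (0 − 1) = -20 dB/decade.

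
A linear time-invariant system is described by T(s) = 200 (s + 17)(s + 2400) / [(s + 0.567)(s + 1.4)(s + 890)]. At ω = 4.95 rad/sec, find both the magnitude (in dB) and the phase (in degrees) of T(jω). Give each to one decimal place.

|j4.95 + 17| = √(4.95² + 17²) = 17.71
|j4.95 + 2400| = √(4.95² + 2400²) = 2400
|j4.95 + 0.567| = √(4.95² + 0.567²) = 4.982
|j4.95 + 1.4| = √(4.95² + 1.4²) = 5.144
|j4.95 + 890| = √(4.95² + 890²) = 890
|T(j4.95)| = 200 × 17.71 × 2400 / (4.982 × 5.144 × 890) = 372.58
20 log₁₀(372.58) = 51.42 dB
∠(j4.95 + 17) = arctan(4.95/17) = 16.23°
∠(j4.95 + 2400) = arctan(4.95/2400) = 0.12°
∠(j4.95 + 0.567) = arctan(4.95/0.567) = 83.47°
∠(j4.95 + 1.4) = arctan(4.95/1.4) = 74.21°
∠(j4.95 + 890) = arctan(4.95/890) = 0.32°
∠T(j4.95) = 16.23° + 0.12° − (83.47° + 74.21° + 0.32°) = -141.64°

|T| = 51.4 dB, ∠T = -141.6°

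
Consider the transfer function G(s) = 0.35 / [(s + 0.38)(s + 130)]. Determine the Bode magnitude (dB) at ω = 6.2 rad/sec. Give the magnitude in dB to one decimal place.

|j6.2 + 0.38| = √(6.2² + 0.38²) = 6.212
|j6.2 + 130| = √(6.2² + 130²) = 130.1
|G(j6.2)| = 0.35 / (6.212 × 130.1) = 0.00043294
20 log₁₀(0.00043294) = -67.27 dB

-67.3 dB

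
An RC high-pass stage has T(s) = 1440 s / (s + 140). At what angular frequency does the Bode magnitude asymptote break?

140 rad/s

The single real pole at s = −140 gives a corner at ω = 140 rad/s.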